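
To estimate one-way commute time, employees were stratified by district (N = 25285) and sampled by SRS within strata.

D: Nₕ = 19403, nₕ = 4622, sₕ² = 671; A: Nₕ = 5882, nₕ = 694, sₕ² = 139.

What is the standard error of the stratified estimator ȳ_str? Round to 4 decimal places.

0.2733

Var(ȳ_str) = Σₕ Wₕ²(1 − fₕ)sₕ²/nₕ with Wₕ = Nₕ/N, N = 25285.
D: Wₕ = 0.76737196; term = 0.76737196²·(1 − 0.23821059)·671/4622 = 0.065123744.
A: Wₕ = 0.23262804; term = 0.23262804²·(1 − 0.11798708)·139/694 = 0.0095599232.
Sum = 0.074683667.
SE = √(0.074683667) = 0.2733.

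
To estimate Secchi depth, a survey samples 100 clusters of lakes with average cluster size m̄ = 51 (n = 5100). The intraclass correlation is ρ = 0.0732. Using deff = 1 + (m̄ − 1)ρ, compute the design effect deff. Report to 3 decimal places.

deff = 1 + (51 − 1)·0.0732 = 1 + 3.66 = 4.66.

4.660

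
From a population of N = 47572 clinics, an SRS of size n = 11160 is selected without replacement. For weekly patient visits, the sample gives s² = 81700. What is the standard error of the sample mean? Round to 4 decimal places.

2.3671

Under SRS without replacement, Var(ȳ) = (1 − f)·s²/n with f = n/N = 11160/47572 = 0.23459178.
Var(ȳ) = (1 − 0.23459178)·81700/11160 = 0.76540822·7.3207885 = 5.6033917.
SE(ȳ) = √(5.6033917) = 2.3671.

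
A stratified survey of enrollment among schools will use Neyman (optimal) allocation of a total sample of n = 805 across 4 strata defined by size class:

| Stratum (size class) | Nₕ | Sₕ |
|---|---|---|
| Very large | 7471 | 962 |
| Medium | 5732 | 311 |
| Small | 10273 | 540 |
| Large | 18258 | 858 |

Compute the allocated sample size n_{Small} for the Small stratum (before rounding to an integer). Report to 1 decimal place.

148.0

Neyman allocation: nₕ = n·NₕSₕ / Σⱼ NⱼSⱼ.
Σ NⱼSⱼ = 7471·962 + 5732·311 + 10273·540 + 18258·858 = 3.0182538 × 10^7.
n_{Small} = 805·10273·540 / (3.0182538 × 10^7) = 148.0.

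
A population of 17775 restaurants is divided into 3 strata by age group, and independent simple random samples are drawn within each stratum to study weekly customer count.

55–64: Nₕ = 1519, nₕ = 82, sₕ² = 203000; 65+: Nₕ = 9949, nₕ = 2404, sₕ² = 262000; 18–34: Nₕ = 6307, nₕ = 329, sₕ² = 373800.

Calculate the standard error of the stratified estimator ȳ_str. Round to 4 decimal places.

13.3633

Var(ȳ_str) = Σₕ Wₕ²(1 − fₕ)sₕ²/nₕ with Wₕ = Nₕ/N, N = 17775.
55–64: Wₕ = 0.08545710; term = 0.08545710²·(1 − 0.05398288)·203000/82 = 17.103205.
65+: Wₕ = 0.55971871; term = 0.55971871²·(1 − 0.24163232)·262000/2404 = 25.893233.
18–34: Wₕ = 0.35482419; term = 0.35482419²·(1 − 0.05216426)·373800/329 = 135.58228.
Sum = 178.57872.
SE = √(178.57872) = 13.3633.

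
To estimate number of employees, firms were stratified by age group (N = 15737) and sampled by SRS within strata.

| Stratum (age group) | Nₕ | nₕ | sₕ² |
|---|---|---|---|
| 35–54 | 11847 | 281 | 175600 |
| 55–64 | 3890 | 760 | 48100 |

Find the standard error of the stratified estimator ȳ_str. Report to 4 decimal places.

Var(ȳ_str) = Σₕ Wₕ²(1 − fₕ)sₕ²/nₕ with Wₕ = Nₕ/N, N = 15737.
35–54: Wₕ = 0.75281184; term = 0.75281184²·(1 − 0.02371909)·175600/281 = 345.75294.
55–64: Wₕ = 0.24718816; term = 0.24718816²·(1 − 0.19537275)·48100/760 = 3.111584.
Sum = 348.86452.
SE = √(348.86452) = 18.6779.

18.6779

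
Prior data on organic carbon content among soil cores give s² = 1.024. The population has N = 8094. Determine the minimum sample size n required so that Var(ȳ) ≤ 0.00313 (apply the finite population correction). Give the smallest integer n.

315

Without fpc, n₀ = s²/D = 1.024/0.00313 = 327.1565.
With fpc, (1 − n/N)·s²/n ≤ D requires n ≥ n₀/(1 + n₀/N) = 327.1565/(1 + 327.1565/8094) = 314.4467.
Rounding up, n = 315.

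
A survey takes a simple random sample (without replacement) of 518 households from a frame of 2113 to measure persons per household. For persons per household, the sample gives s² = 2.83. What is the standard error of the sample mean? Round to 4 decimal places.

0.0642

Under SRS without replacement, Var(ȳ) = (1 − f)·s²/n with f = n/N = 518/2113 = 0.24514908.
Var(ȳ) = (1 − 0.24514908)·2.83/518 = 0.75485092·0.0054633205 = 0.0041239925.
SE(ȳ) = √(0.0041239925) = 0.0642.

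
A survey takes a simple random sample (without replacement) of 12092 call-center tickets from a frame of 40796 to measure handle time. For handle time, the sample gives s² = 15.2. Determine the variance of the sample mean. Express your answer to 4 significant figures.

Under SRS without replacement, Var(ȳ) = (1 − f)·s²/n with f = n/N = 12092/40796 = 0.29640161.
Var(ȳ) = (1 − 0.29640161)·15.2/12092 = 0.70359839·0.0012570294 = 8.8444389 × 10^-4.

8.844 × 10^-4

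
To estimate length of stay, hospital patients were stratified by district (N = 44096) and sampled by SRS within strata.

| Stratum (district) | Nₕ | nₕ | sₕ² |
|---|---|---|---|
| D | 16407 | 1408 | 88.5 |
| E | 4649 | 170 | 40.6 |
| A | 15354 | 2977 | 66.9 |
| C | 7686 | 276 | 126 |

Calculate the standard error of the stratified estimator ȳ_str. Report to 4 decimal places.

Var(ȳ_str) = Σₕ Wₕ²(1 − fₕ)sₕ²/nₕ with Wₕ = Nₕ/N, N = 44096.
D: Wₕ = 0.37207456; term = 0.37207456²·(1 − 0.08581703)·88.5/1408 = 0.0079548814.
E: Wₕ = 0.10542906; term = 0.10542906²·(1 − 0.03656700)·40.6/170 = 0.0025575217.
A: Wₕ = 0.34819485; term = 0.34819485²·(1 − 0.19389084)·66.9/2977 = 0.0021962705.
C: Wₕ = 0.17430152; term = 0.17430152²·(1 − 0.03590945)·126/276 = 0.013371547.
Sum = 0.026080221.
SE = √(0.026080221) = 0.1615.

0.1615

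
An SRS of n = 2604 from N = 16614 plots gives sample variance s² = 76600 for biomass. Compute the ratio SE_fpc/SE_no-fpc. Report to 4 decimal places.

f = n/N = 2604/16614 = 0.15673528.
SE_no-fpc = √(s²/n) = 5.423678; SE_fpc = √((1−f)s²/n) = 4.9805334.
Ratio = √(1−f) = 0.91829446.

0.9183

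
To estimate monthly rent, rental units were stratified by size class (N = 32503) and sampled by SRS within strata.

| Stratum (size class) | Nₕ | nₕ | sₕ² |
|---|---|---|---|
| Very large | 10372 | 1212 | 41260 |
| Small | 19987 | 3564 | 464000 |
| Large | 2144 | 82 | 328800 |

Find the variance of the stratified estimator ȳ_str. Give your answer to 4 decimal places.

60.2926

Var(ȳ_str) = Σₕ Wₕ²(1 − fₕ)sₕ²/nₕ with Wₕ = Nₕ/N, N = 32503.
Very large: Wₕ = 0.31910901; term = 0.31910901²·(1 − 0.11685307)·41260/1212 = 3.0615242.
Small: Wₕ = 0.61492785; term = 0.61492785²·(1 − 0.17831591)·464000/3564 = 40.451394.
Large: Wₕ = 0.06596314; term = 0.06596314²·(1 − 0.03824627)·328800/82 = 16.779712.
Sum = 60.29263.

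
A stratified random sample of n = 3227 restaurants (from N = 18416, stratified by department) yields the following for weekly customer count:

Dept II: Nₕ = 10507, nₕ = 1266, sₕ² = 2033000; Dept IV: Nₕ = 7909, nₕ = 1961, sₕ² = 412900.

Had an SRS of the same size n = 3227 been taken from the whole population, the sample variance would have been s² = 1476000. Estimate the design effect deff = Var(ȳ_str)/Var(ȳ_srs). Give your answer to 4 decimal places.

Var(ȳ_str) = Σ Wₕ²(1−fₕ)sₕ²/nₕ with Wₕ = Nₕ/18416:
  Dept II: (10507/18416)²·(1−1266/10507)·2033000/1266 = 459.73838
  Dept IV: (7909/18416)²·(1−1961/7909)·412900/1961 = 29.205807
  → Var(ȳ_str) = 488.94419.
Var(ȳ_srs) = (1 − 3227/18416)·1476000/3227 = 377.24307.
deff = 488.94419 / 377.24307 = 1.2961.

1.2961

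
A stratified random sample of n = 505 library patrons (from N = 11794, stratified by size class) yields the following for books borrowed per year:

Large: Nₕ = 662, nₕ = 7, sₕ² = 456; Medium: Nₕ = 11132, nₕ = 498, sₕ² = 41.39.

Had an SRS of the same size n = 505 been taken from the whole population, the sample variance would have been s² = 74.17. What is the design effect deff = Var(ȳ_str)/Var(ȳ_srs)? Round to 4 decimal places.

1.9476

Var(ȳ_str) = Σ Wₕ²(1−fₕ)sₕ²/nₕ with Wₕ = Nₕ/11794:
  Large: (662/11794)²·(1−7/662)·456/7 = 0.2030691
  Medium: (11132/11794)²·(1−498/11132)·41.39/498 = 0.070731634
  → Var(ȳ_str) = 0.27380073.
Var(ȳ_srs) = (1 − 505/11794)·74.17/505 = 0.1405825.
deff = 0.27380073 / 0.1405825 = 1.9476.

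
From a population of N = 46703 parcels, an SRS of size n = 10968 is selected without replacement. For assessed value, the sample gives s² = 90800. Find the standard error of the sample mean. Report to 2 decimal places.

Under SRS without replacement, Var(ȳ) = (1 − f)·s²/n with f = n/N = 10968/46703 = 0.23484573.
Var(ȳ) = (1 − 0.23484573)·90800/10968 = 0.76515427·8.2786287 = 6.3344282.
SE(ȳ) = √(6.3344282) = 2.52.

2.52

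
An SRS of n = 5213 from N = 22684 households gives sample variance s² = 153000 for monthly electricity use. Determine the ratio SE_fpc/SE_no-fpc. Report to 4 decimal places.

f = n/N = 5213/22684 = 0.22980956.
SE_no-fpc = √(s²/n) = 5.4175366; SE_fpc = √((1−f)s²/n) = 4.7544569.
Ratio = √(1−f) = 0.87760495.

0.8776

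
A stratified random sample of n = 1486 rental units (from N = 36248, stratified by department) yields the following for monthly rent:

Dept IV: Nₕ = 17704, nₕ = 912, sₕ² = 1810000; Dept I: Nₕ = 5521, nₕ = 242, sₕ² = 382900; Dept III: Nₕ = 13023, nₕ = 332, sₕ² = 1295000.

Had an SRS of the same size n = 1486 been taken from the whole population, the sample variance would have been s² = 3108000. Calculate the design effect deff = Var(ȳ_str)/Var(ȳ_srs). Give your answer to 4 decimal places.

0.4860

Var(ȳ_str) = Σ Wₕ²(1−fₕ)sₕ²/nₕ with Wₕ = Nₕ/36248:
  Dept IV: (17704/36248)²·(1−912/17704)·1810000/912 = 449.04459
  Dept I: (5521/36248)²·(1−242/5521)·382900/242 = 35.097106
  Dept III: (13023/36248)²·(1−332/13023)·1295000/332 = 490.64849
  → Var(ȳ_str) = 974.79019.
Var(ȳ_srs) = (1 − 1486/36248)·3108000/1486 = 2005.7782.
deff = 974.79019 / 2005.7782 = 0.4860.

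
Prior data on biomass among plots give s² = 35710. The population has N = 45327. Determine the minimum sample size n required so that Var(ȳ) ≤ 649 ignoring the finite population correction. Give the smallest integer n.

56

Without fpc, n₀ = s²/D = 35710/649 = 55.0231.
Rounding up, n = 56.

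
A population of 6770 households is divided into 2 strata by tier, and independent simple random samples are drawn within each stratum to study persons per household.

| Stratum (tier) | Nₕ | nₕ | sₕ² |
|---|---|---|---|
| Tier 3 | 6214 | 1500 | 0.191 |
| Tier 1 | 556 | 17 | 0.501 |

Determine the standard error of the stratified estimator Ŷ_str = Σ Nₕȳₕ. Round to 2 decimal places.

Var(Ŷ_str) = Σₕ Nₕ²(1 − fₕ)sₕ²/nₕ.
Tier 3: 6214²·(1 − 1500/6214)·0.191/1500 = 3729.9494.
Tier 1: 556²·(1 − 17/556)·0.501/17 = 8831.8638.
Sum = 12561.813.
SE = √(12561.813) = 112.08.

112.08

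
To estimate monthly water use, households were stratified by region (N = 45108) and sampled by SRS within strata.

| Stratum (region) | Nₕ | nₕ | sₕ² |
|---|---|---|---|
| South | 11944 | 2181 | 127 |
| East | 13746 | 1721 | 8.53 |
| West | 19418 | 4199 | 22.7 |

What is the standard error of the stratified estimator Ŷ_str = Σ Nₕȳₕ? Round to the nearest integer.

Var(Ŷ_str) = Σₕ Nₕ²(1 − fₕ)sₕ²/nₕ.
South: 11944²·(1 − 2181/11944)·127/2181 = 6.7901777 × 10^6.
East: 13746²·(1 − 1721/13746)·8.53/1721 = 819274.78.
West: 19418²·(1 − 4199/19418)·22.7/4199 = 1.5976094 × 10^6.
Sum = 9.2070619 × 10^6.
SE = √(9.2070619 × 10^6) = 3034.

3034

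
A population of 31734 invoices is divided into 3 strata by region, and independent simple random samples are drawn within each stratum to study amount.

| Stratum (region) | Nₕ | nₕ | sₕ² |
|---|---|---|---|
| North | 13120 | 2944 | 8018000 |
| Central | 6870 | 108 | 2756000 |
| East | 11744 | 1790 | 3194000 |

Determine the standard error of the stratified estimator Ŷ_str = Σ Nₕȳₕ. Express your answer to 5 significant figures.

Var(Ŷ_str) = Σₕ Nₕ²(1 − fₕ)sₕ²/nₕ.
North: 13120²·(1 − 2944/13120)·8018000/2944 = 3.6361281 × 10^11.
Central: 6870²·(1 − 108/6870)·2756000/108 = 1.1854612 × 10^12.
East: 11744²·(1 − 1790/11744)·3194000/1790 = 2.08591 × 10^11.
Sum = 1.757665 × 10^12.
SE = √(1.757665 × 10^12) = 1.3258 × 10^6.

1.3258 × 10^6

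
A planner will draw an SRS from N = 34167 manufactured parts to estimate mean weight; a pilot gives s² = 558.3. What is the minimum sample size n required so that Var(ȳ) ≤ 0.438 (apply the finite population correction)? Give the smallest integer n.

1229

Without fpc, n₀ = s²/D = 558.3/0.438 = 1274.6575.
With fpc, (1 − n/N)·s²/n ≤ D requires n ≥ n₀/(1 + n₀/N) = 1274.6575/(1 + 1274.6575/34167) = 1228.8145.
Rounding up, n = 1229.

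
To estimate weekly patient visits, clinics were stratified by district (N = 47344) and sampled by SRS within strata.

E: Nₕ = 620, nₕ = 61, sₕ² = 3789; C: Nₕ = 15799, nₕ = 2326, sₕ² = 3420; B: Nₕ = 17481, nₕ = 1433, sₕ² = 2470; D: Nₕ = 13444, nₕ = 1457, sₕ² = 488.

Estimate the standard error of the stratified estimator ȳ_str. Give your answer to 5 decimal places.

Var(ȳ_str) = Σₕ Wₕ²(1 − fₕ)sₕ²/nₕ with Wₕ = Nₕ/N, N = 47344.
E: Wₕ = 0.01309564; term = 0.01309564²·(1 − 0.09838710)·3789/61 = 0.0096043587.
C: Wₕ = 0.33370649; term = 0.33370649²·(1 − 0.14722451)·3420/2326 = 0.13963054.
B: Wₕ = 0.36923369; term = 0.36923369²·(1 − 0.08197472)·2470/1433 = 0.21572876.
D: Wₕ = 0.28396418; term = 0.28396418²·(1 − 0.10837548)·488/1457 = 0.024080715.
Sum = 0.38904437.
SE = √(0.38904437) = 0.62373.

0.62373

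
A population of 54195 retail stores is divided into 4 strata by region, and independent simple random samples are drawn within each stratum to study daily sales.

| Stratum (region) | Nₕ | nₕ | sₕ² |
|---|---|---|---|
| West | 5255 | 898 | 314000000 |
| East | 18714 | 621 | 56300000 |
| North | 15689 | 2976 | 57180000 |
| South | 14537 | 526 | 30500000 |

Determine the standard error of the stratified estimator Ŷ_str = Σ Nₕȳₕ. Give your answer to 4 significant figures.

7.372 × 10^6

Var(Ŷ_str) = Σₕ Nₕ²(1 − fₕ)sₕ²/nₕ.
West: 5255²·(1 − 898/5255)·314000000/898 = 8.0059632 × 10^12.
East: 18714²·(1 − 621/18714)·56300000/621 = 3.0696863 × 10^13.
North: 15689²·(1 − 2976/15689)·57180000/2976 = 3.8322562 × 10^12.
South: 14537²·(1 − 526/14537)·30500000/526 = 1.1810221 × 10^13.
Sum = 5.4345303 × 10^13.
SE = √(5.4345303 × 10^13) = 7.372 × 10^6.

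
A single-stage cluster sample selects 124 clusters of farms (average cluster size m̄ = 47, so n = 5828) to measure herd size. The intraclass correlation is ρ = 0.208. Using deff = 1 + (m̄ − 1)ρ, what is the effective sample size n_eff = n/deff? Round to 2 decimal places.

deff = 1 + (47 − 1)·0.208 = 1 + 9.568 = 10.568.
n_eff = 5828 / 10.568 = 551.48.

551.48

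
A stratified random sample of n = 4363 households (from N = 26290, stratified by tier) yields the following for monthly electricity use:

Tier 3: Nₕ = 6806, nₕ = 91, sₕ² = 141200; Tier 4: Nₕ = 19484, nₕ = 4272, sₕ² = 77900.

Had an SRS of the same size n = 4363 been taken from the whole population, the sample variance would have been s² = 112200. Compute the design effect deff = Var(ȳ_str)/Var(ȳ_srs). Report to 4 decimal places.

Var(ȳ_str) = Σ Wₕ²(1−fₕ)sₕ²/nₕ with Wₕ = Nₕ/26290:
  Tier 3: (6806/26290)²·(1−91/6806)·141200/91 = 102.60065
  Tier 4: (19484/26290)²·(1−4272/19484)·77900/4272 = 7.819689
  → Var(ȳ_str) = 110.42034.
Var(ȳ_srs) = (1 − 4363/26290)·112200/4363 = 21.448468.
deff = 110.42034 / 21.448468 = 5.1482.

5.1482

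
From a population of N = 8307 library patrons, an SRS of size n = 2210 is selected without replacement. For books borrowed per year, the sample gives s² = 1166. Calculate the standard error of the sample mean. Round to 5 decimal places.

0.62228

Under SRS without replacement, Var(ȳ) = (1 − f)·s²/n with f = n/N = 2210/8307 = 0.26604069.
Var(ȳ) = (1 − 0.26604069)·1166/2210 = 0.73395931·0.52760181 = 0.38723826.
SE(ȳ) = √(0.38723826) = 0.62228.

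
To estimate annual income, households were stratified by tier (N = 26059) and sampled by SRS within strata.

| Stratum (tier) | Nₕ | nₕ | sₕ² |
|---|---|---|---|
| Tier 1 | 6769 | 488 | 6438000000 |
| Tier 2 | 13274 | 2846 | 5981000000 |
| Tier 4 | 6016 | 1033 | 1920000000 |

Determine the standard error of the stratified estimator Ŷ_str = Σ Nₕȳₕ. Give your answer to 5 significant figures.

3.0125 × 10^7

Var(Ŷ_str) = Σₕ Nₕ²(1 − fₕ)sₕ²/nₕ.
Tier 1: 6769²·(1 − 488/6769)·6438000000/488 = 5.6089873 × 10^14.
Tier 2: 13274²·(1 − 2846/13274)·5981000000/2846 = 2.9089867 × 10^14.
Tier 4: 6016²·(1 − 1033/6016)·1920000000/1033 = 5.5718526 × 10^13.
Sum = 9.0751593 × 10^14.
SE = √(9.0751593 × 10^14) = 3.0125 × 10^7.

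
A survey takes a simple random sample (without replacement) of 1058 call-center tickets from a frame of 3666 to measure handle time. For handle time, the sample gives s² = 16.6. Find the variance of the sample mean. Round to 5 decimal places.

Under SRS without replacement, Var(ȳ) = (1 − f)·s²/n with f = n/N = 1058/3666 = 0.28859793.
Var(ȳ) = (1 − 0.28859793)·16.6/1058 = 0.71140207·0.015689981 = 0.011161885.

0.01116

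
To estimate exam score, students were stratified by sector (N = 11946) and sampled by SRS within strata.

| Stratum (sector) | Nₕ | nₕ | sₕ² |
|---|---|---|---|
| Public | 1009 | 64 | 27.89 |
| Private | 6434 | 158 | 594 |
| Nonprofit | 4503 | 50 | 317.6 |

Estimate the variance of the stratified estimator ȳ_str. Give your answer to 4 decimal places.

Var(ȳ_str) = Σₕ Wₕ²(1 − fₕ)sₕ²/nₕ with Wₕ = Nₕ/N, N = 11946.
Public: Wₕ = 0.08446342; term = 0.08446342²·(1 − 0.06342914)·27.89/64 = 0.0029116991.
Private: Wₕ = 0.53859032; term = 0.53859032²·(1 − 0.02455704)·594/158 = 1.0637714.
Nonprofit: Wₕ = 0.37694626; term = 0.37694626²·(1 − 0.01110371)·317.6/50 = 0.89252443.
Sum = 1.9592075.

1.9592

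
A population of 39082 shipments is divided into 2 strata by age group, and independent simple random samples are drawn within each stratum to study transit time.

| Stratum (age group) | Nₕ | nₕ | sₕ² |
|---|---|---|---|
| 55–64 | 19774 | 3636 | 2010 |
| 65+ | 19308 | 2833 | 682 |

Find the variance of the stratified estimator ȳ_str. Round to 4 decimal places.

0.1656

Var(ȳ_str) = Σₕ Wₕ²(1 − fₕ)sₕ²/nₕ with Wₕ = Nₕ/N, N = 39082.
55–64: Wₕ = 0.50596182; term = 0.50596182²·(1 − 0.18387782)·2010/3636 = 0.11549491.
65+: Wₕ = 0.49403818; term = 0.49403818²·(1 − 0.14672675)·682/2833 = 0.050135685.
Sum = 0.1656306.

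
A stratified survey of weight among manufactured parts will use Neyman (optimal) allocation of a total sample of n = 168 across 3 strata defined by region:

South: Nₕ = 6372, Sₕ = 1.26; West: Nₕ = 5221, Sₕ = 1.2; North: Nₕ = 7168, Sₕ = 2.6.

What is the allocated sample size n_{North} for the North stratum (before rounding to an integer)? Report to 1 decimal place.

95.1

Neyman allocation: nₕ = n·NₕSₕ / Σⱼ NⱼSⱼ.
Σ NⱼSⱼ = 6372·1.26 + 5221·1.2 + 7168·2.6 = 32930.72.
n_{North} = 168·7168·2.6 / 32930.72 = 95.1.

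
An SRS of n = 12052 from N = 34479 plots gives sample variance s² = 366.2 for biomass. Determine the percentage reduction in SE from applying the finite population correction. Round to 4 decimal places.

19.3493

f = n/N = 12052/34479 = 0.34954610.
SE_no-fpc = √(s²/n) = 0.17431293; SE_fpc = √((1−f)s²/n) = 0.14058464.
Ratio = √(1−f) = 0.80650722. Reduction = 100·(1 − 0.80650722) = 19.3493%.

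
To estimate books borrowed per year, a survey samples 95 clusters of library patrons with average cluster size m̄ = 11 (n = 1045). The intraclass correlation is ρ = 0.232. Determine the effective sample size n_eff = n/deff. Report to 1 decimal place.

deff = 1 + (11 − 1)·0.232 = 1 + 2.32 = 3.32.
n_eff = 1045 / 3.32 = 314.8.

314.8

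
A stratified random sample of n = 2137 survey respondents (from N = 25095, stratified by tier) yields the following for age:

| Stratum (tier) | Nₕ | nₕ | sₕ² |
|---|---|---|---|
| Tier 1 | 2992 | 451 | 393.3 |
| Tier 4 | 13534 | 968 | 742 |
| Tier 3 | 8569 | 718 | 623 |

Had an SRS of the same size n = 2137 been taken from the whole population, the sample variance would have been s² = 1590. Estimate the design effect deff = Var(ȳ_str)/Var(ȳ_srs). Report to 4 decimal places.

Var(ȳ_str) = Σ Wₕ²(1−fₕ)sₕ²/nₕ with Wₕ = Nₕ/25095:
  Tier 1: (2992/25095)²·(1−451/2992)·393.3/451 = 0.01052784
  Tier 4: (13534/25095)²·(1−968/13534)·742/968 = 0.20700335
  Tier 3: (8569/25095)²·(1−718/8569)·623/718 = 0.092692442
  → Var(ȳ_str) = 0.31022363.
Var(ȳ_srs) = (1 − 2137/25095)·1590/2137 = 0.68067446.
deff = 0.31022363 / 0.68067446 = 0.4558.

0.4558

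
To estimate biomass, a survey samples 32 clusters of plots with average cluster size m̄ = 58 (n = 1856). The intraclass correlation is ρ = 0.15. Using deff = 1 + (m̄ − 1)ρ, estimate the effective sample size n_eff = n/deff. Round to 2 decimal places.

deff = 1 + (58 − 1)·0.15 = 1 + 8.55 = 9.55.
n_eff = 1856 / 9.55 = 194.35.

194.35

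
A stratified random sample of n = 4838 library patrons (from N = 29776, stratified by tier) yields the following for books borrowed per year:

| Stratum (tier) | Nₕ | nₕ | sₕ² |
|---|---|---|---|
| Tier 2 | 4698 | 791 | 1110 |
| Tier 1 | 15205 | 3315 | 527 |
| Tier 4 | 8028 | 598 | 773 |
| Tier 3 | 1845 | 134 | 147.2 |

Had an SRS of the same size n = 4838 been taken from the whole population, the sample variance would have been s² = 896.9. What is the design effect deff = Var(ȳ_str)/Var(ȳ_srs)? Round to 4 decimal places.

Var(ȳ_str) = Σ Wₕ²(1−fₕ)sₕ²/nₕ with Wₕ = Nₕ/29776:
  Tier 2: (4698/29776)²·(1−791/4698)·1110/791 = 0.02905161
  Tier 1: (15205/29776)²·(1−3315/15205)·527/3315 = 0.032416241
  Tier 4: (8028/29776)²·(1−598/8028)·773/598 = 0.086964454
  Tier 3: (1845/29776)²·(1−134/1845)·147.2/134 = 0.0039112599
  → Var(ȳ_str) = 0.15234356.
Var(ȳ_srs) = (1 − 4838/29776)·896.9/4838 = 0.15526495.
deff = 0.15234356 / 0.15526495 = 0.9812.

0.9812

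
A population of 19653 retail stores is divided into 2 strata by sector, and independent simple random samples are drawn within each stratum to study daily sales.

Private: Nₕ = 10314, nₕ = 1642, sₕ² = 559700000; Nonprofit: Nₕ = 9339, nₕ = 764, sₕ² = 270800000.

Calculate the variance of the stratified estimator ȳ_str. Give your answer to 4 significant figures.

Var(ȳ_str) = Σₕ Wₕ²(1 − fₕ)sₕ²/nₕ with Wₕ = Nₕ/N, N = 19653.
Private: Wₕ = 0.52480537; term = 0.52480537²·(1 − 0.15920109)·559700000/1642 = 78935.223.
Nonprofit: Wₕ = 0.47519463; term = 0.47519463²·(1 − 0.08180747)·270800000/764 = 73490.651.
Sum = 152425.87.

152400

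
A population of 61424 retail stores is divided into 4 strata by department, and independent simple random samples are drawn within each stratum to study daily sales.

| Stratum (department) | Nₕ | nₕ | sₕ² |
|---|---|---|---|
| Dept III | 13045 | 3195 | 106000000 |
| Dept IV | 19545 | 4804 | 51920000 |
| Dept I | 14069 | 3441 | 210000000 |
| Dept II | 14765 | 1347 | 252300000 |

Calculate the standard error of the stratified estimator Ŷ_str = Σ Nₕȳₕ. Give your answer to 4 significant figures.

7.322 × 10^6

Var(Ŷ_str) = Σₕ Nₕ²(1 − fₕ)sₕ²/nₕ.
Dept III: 13045²·(1 − 3195/13045)·106000000/3195 = 4.2629998 × 10^12.
Dept IV: 19545²·(1 − 4804/19545)·51920000/4804 = 3.1138258 × 10^12.
Dept I: 14069²·(1 − 3441/14069)·210000000/3441 = 9.1253472 × 10^12.
Dept II: 14765²·(1 − 1347/14765)·252300000/1347 = 3.7108286 × 10^13.
Sum = 5.3610459 × 10^13.
SE = √(5.3610459 × 10^13) = 7.322 × 10^6.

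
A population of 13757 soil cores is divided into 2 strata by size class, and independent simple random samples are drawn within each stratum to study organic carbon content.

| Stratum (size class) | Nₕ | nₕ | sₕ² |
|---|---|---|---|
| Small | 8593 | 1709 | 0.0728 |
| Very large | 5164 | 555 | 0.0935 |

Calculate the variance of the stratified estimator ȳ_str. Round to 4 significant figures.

3.450 × 10^-5

Var(ȳ_str) = Σₕ Wₕ²(1 − fₕ)sₕ²/nₕ with Wₕ = Nₕ/N, N = 13757.
Small: Wₕ = 0.62462746; term = 0.62462746²·(1 − 0.19888281)·0.0728/1709 = 1.3314581 × 10^-5.
Very large: Wₕ = 0.37537254; term = 0.37537254²·(1 − 0.10747483)·0.0935/555 = 2.1186738 × 10^-5.
Sum = 3.4501319 × 10^-5.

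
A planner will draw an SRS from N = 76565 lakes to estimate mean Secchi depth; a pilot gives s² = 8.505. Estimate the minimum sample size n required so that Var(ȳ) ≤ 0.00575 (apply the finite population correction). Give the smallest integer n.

1452

Without fpc, n₀ = s²/D = 8.505/0.00575 = 1479.1304.
With fpc, (1 − n/N)·s²/n ≤ D requires n ≥ n₀/(1 + n₀/N) = 1479.1304/(1 + 1479.1304/76565) = 1451.0972.
Rounding up, n = 1452.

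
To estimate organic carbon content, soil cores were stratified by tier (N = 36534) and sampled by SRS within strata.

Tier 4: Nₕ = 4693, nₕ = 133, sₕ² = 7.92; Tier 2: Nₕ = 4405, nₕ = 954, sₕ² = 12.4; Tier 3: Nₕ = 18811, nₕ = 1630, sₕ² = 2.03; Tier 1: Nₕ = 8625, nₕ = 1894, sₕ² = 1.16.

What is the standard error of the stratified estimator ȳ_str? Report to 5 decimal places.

Var(ȳ_str) = Σₕ Wₕ²(1 − fₕ)sₕ²/nₕ with Wₕ = Nₕ/N, N = 36534.
Tier 4: Wₕ = 0.12845569; term = 0.12845569²·(1 − 0.02834008)·7.92/133 = 9.547606 × 10^-4.
Tier 2: Wₕ = 0.12057262; term = 0.12057262²·(1 − 0.21657208)·12.4/954 = 1.4803682 × 10^-4.
Tier 3: Wₕ = 0.51489024; term = 0.51489024²·(1 − 0.08665143)·2.03/1630 = 3.015604 × 10^-4.
Tier 1: Wₕ = 0.23608146; term = 0.23608146²·(1 − 0.21959420)·1.16/1894 = 2.6639266 × 10^-5.
Sum = 0.0014309971.
SE = √(0.0014309971) = 0.03783.

0.03783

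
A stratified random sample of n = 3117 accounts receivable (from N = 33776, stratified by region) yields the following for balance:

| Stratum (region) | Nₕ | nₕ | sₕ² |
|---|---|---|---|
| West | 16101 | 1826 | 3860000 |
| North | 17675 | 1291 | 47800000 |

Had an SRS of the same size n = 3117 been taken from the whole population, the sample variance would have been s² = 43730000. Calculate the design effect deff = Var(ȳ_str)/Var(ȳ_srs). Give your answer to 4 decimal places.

0.7715

Var(ȳ_str) = Σ Wₕ²(1−fₕ)sₕ²/nₕ with Wₕ = Nₕ/33776:
  West: (16101/33776)²·(1−1826/16101)·3860000/1826 = 425.89159
  North: (17675/33776)²·(1−1291/17675)·47800000/1291 = 9398.6307
  → Var(ȳ_str) = 9824.5223.
Var(ȳ_srs) = (1 − 3117/33776)·43730000/3117 = 12734.809.
deff = 9824.5223 / 12734.809 = 0.7715.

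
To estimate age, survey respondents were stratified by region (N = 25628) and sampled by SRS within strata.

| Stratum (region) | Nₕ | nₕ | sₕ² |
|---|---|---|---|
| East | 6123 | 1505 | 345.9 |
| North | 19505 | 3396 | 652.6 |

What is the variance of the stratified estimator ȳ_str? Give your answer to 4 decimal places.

0.1018

Var(ȳ_str) = Σₕ Wₕ²(1 − fₕ)sₕ²/nₕ with Wₕ = Nₕ/N, N = 25628.
East: Wₕ = 0.23891837; term = 0.23891837²·(1 − 0.24579455)·345.9/1505 = 0.0098947043.
North: Wₕ = 0.76108163; term = 0.76108163²·(1 − 0.17410920)·652.6/3396 = 0.091931531.
Sum = 0.10182624.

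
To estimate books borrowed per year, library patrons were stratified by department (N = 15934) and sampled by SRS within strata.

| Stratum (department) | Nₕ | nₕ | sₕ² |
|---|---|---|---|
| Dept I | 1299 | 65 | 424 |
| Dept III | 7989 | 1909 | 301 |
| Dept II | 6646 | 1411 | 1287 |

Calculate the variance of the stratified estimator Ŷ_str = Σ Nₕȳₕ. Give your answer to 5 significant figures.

4.9849 × 10^7

Var(Ŷ_str) = Σₕ Nₕ²(1 − fₕ)sₕ²/nₕ.
Dept I: 1299²·(1 − 65/1299)·424/65 = 1.0456271 × 10^7.
Dept III: 7989²·(1 − 1909/7989)·301/1909 = 7.6587266 × 10^6.
Dept II: 6646²·(1 − 1411/6646)·1287/1411 = 3.1734273 × 10^7.
Sum = 4.9849271 × 10^7.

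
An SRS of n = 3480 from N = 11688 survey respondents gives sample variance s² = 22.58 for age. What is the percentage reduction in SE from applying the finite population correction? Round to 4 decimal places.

16.1991

f = n/N = 3480/11688 = 0.29774127.
SE_no-fpc = √(s²/n) = 0.080551262; SE_fpc = √((1−f)s²/n) = 0.067502665.
Ratio = √(1−f) = 0.83800879. Reduction = 100·(1 − 0.83800879) = 16.1991%.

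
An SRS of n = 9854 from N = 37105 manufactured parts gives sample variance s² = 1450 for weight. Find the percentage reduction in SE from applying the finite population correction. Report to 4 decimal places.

f = n/N = 9854/37105 = 0.26557068.
SE_no-fpc = √(s²/n) = 0.38359923; SE_fpc = √((1−f)s²/n) = 0.32874013.
Ratio = √(1−f) = 0.85698852. Reduction = 100·(1 − 0.85698852) = 14.3011%.

14.3011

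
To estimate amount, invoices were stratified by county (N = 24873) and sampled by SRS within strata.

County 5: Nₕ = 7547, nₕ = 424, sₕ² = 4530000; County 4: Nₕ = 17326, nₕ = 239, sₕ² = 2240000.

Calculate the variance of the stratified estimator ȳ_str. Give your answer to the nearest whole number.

5413

Var(ȳ_str) = Σₕ Wₕ²(1 − fₕ)sₕ²/nₕ with Wₕ = Nₕ/N, N = 24873.
County 5: Wₕ = 0.30342138; term = 0.30342138²·(1 − 0.05618126)·4530000/424 = 928.35333.
County 4: Wₕ = 0.69657862; term = 0.69657862²·(1 − 0.01379430)·2240000/239 = 4484.9531.
Sum = 5413.3064.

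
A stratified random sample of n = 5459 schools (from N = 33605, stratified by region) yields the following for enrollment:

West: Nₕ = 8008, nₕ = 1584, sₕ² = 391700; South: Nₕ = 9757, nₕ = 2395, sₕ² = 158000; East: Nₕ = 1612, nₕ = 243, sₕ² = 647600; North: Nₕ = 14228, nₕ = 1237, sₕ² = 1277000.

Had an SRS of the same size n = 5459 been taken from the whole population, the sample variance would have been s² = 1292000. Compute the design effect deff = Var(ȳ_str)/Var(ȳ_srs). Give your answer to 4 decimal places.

Var(ȳ_str) = Σ Wₕ²(1−fₕ)sₕ²/nₕ with Wₕ = Nₕ/33605:
  West: (8008/33605)²·(1−1584/8008)·391700/1584 = 11.264715
  South: (9757/33605)²·(1−2395/9757)·158000/2395 = 4.1961972
  East: (1612/33605)²·(1−243/1612)·647600/243 = 5.2078834
  North: (14228/33605)²·(1−1237/14228)·1277000/1237 = 168.9662
  → Var(ȳ_str) = 189.635.
Var(ȳ_srs) = (1 − 5459/33605)·1292000/5459 = 198.22672.
deff = 189.635 / 198.22672 = 0.9567.

0.9567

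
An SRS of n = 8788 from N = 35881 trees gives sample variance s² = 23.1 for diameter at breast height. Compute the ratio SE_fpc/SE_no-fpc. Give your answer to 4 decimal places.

0.8690

f = n/N = 8788/35881 = 0.24492071.
SE_no-fpc = √(s²/n) = 0.051269722; SE_fpc = √((1−f)s²/n) = 0.044550978.
Ratio = √(1−f) = 0.86895298.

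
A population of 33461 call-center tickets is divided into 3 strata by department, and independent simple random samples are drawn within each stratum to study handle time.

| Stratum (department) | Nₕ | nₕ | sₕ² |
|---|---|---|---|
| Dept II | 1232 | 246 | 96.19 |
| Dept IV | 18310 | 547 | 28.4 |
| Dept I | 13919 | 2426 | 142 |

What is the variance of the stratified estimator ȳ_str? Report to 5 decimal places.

Var(ȳ_str) = Σₕ Wₕ²(1 − fₕ)sₕ²/nₕ with Wₕ = Nₕ/N, N = 33461.
Dept II: Wₕ = 0.03681898; term = 0.03681898²·(1 − 0.19967532)·96.19/246 = 4.2423316 × 10^-4.
Dept IV: Wₕ = 0.54720421; term = 0.54720421²·(1 − 0.02987439)·28.4/547 = 0.015081962.
Dept I: Wₕ = 0.41597681; term = 0.41597681²·(1 − 0.17429413)·142/2426 = 0.0083629819.
Sum = 0.023869177.

0.02387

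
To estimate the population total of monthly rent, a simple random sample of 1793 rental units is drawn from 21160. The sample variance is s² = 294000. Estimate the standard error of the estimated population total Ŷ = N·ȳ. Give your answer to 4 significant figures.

Var(Ŷ) = N²·Var(ȳ) = N²·(1 − n/N)·s²/n.
f = 1793/21160 = 0.08473535; Var(ȳ) = 0.91526465·294000/1793 = 150.07686.
Var(Ŷ) = 21160² · 150.07686 = 6.7196254 × 10^10.
SE(Ŷ) = √(6.7196254 × 10^10) = 259200.

259200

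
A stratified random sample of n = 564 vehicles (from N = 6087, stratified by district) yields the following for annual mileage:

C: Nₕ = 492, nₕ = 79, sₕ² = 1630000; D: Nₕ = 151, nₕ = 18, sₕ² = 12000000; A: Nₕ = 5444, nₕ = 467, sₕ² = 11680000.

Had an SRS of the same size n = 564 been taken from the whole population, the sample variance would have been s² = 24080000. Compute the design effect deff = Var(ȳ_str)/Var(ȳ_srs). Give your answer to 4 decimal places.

Var(ȳ_str) = Σ Wₕ²(1−fₕ)sₕ²/nₕ with Wₕ = Nₕ/6087:
  C: (492/6087)²·(1−79/492)·1630000/79 = 113.15378
  D: (151/6087)²·(1−18/151)·12000000/18 = 361.35222
  A: (5444/6087)²·(1−467/5444)·11680000/467 = 18289.638
  → Var(ȳ_str) = 18764.144.
Var(ȳ_srs) = (1 − 564/6087)·24080000/564 = 38739.064.
deff = 18764.144 / 38739.064 = 0.4844.

0.4844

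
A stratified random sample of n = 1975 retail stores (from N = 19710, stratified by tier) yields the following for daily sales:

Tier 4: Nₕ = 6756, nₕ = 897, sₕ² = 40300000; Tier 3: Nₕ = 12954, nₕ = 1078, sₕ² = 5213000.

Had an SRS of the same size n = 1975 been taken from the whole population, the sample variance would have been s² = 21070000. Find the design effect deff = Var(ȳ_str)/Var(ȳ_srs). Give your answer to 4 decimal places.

Var(ȳ_str) = Σ Wₕ²(1−fₕ)sₕ²/nₕ with Wₕ = Nₕ/19710:
  Tier 4: (6756/19710)²·(1−897/6756)·40300000/897 = 4577.7544
  Tier 3: (12954/19710)²·(1−1078/12954)·5213000/1078 = 1915.0045
  → Var(ȳ_str) = 6492.7589.
Var(ȳ_srs) = (1 − 1975/19710)·21070000/1975 = 9599.3539.
deff = 6492.7589 / 9599.3539 = 0.6764.

0.6764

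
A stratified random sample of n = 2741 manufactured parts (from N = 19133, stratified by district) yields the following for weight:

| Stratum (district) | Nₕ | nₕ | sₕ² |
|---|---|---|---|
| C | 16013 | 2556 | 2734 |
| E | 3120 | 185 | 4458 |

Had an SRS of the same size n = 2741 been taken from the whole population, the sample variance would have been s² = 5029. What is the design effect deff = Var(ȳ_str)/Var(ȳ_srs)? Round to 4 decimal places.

Var(ȳ_str) = Σ Wₕ²(1−fₕ)sₕ²/nₕ with Wₕ = Nₕ/19133:
  C: (16013/19133)²·(1−2556/16013)·2734/2556 = 0.62964024
  E: (3120/19133)²·(1−185/3120)·4458/185 = 0.60278841
  → Var(ȳ_str) = 1.2324287.
Var(ȳ_srs) = (1 − 2741/19133)·5029/2741 = 1.5718875.
deff = 1.2324287 / 1.5718875 = 0.7840.

0.7840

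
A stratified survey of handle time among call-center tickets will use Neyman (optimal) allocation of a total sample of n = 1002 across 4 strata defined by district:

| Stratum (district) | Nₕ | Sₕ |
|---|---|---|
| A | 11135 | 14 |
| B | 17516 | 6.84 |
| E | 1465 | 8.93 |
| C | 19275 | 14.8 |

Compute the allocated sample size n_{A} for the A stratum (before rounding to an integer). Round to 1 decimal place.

Neyman allocation: nₕ = n·NₕSₕ / Σⱼ NⱼSⱼ.
Σ NⱼSⱼ = 11135·14 + 17516·6.84 + 1465·8.93 + 19275·14.8 = 574051.89.
n_{A} = 1002·11135·14 / 574051.89 = 272.1.

272.1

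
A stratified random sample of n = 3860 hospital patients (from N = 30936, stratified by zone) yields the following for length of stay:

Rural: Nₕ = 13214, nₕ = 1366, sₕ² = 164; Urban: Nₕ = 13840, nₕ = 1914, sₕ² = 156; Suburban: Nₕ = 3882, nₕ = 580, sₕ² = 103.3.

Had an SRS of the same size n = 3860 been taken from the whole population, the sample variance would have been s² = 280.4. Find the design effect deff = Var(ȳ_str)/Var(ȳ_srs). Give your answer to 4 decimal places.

Var(ȳ_str) = Σ Wₕ²(1−fₕ)sₕ²/nₕ with Wₕ = Nₕ/30936:
  Rural: (13214/30936)²·(1−1366/13214)·164/1366 = 0.019640122
  Urban: (13840/30936)²·(1−1914/13840)·156/1914 = 0.01405676
  Suburban: (3882/30936)²·(1−580/3882)·103.3/580 = 0.0023854846
  → Var(ȳ_str) = 0.036082367.
Var(ȳ_srs) = (1 − 3860/30936)·280.4/3860 = 0.063578613.
deff = 0.036082367 / 0.063578613 = 0.5675.

0.5675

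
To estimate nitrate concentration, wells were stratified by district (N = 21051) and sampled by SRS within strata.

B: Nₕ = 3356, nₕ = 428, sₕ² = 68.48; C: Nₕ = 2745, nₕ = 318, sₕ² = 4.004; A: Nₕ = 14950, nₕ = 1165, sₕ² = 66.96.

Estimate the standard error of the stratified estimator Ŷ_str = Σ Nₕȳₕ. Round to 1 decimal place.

3674.4

Var(Ŷ_str) = Σₕ Nₕ²(1 − fₕ)sₕ²/nₕ.
B: 3356²·(1 − 428/3356)·68.48/428 = 1.5722189 × 10^6.
C: 2745²·(1 − 318/2745)·4.004/318 = 83883.989.
A: 14950²·(1 − 1165/14950)·66.96/1165 = 1.1845066 × 10^7.
Sum = 1.3501169 × 10^7.
SE = √(1.3501169 × 10^7) = 3674.4.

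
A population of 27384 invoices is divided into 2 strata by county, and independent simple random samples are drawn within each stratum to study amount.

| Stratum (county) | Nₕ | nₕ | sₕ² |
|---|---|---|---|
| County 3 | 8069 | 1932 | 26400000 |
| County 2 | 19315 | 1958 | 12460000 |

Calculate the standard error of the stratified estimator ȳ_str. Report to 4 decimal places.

61.2156

Var(ȳ_str) = Σₕ Wₕ²(1 − fₕ)sₕ²/nₕ with Wₕ = Nₕ/N, N = 27384.
County 3: Wₕ = 0.29466112; term = 0.29466112²·(1 − 0.23943487)·26400000/1932 = 902.358.
County 2: Wₕ = 0.70533888; term = 0.70533888²·(1 − 0.10137199)·12460000/1958 = 2844.9914.
Sum = 3747.3494.
SE = √(3747.3494) = 61.2156.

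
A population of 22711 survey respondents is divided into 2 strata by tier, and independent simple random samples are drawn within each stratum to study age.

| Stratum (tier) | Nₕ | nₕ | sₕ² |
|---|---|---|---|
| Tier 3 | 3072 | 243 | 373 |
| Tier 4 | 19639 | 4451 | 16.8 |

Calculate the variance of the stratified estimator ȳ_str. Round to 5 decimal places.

Var(ȳ_str) = Σₕ Wₕ²(1 − fₕ)sₕ²/nₕ with Wₕ = Nₕ/N, N = 22711.
Tier 3: Wₕ = 0.13526485; term = 0.13526485²·(1 − 0.07910156)·373/243 = 0.025863316.
Tier 4: Wₕ = 0.86473515; term = 0.86473515²·(1 − 0.22664087)·16.8/4451 = 0.0021827255.
Sum = 0.028046042.

0.02805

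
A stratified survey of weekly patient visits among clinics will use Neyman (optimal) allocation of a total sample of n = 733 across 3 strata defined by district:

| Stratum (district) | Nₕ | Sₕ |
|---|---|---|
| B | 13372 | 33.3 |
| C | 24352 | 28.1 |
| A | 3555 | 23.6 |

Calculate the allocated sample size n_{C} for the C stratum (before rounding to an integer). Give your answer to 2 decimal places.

413.35

Neyman allocation: nₕ = n·NₕSₕ / Σⱼ NⱼSⱼ.
Σ NⱼSⱼ = 13372·33.3 + 24352·28.1 + 3555·23.6 = 1.2134768 × 10^6.
n_{C} = 733·24352·28.1 / (1.2134768 × 10^6) = 413.35.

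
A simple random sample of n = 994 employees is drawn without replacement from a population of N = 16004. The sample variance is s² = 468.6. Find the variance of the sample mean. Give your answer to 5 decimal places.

Under SRS without replacement, Var(ȳ) = (1 − f)·s²/n with f = n/N = 994/16004 = 0.06210947.
Var(ȳ) = (1 − 0.06210947)·468.6/994 = 0.93789053·0.47142857 = 0.44214839.

0.44215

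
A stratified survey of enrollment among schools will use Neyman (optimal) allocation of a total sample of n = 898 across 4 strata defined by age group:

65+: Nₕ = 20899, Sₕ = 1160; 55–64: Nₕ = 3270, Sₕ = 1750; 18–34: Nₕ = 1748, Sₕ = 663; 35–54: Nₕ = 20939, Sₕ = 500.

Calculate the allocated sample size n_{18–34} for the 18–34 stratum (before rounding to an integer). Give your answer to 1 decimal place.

Neyman allocation: nₕ = n·NₕSₕ / Σⱼ NⱼSⱼ.
Σ NⱼSⱼ = 20899·1160 + 3270·1750 + 1748·663 + 20939·500 = 4.1593764 × 10^7.
n_{18–34} = 898·1748·663 / (4.1593764 × 10^7) = 25.0.

25.0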